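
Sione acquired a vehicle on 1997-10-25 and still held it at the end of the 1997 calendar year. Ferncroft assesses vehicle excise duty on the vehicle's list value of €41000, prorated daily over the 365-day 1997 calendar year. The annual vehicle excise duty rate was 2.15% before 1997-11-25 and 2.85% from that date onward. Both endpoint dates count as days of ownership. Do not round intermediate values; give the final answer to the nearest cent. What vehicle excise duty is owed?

1997-10-25 to 1997-11-24: 31 days at 2.15% → €41000 × 2.15% × 31/365 = €74.8671
1997-11-25 to 1997-12-31: 37 days at 2.85% → €41000 × 2.85% × 37/365 = €118.4507
Total = €193.3178

€193.32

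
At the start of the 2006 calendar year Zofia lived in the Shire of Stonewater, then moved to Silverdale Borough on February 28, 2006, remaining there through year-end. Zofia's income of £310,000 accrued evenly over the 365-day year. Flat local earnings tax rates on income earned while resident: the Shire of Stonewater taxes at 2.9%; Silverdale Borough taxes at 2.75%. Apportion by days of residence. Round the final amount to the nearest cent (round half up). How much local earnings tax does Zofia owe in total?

£8,598.89

The Shire of Stonewater, January 1 – February 27, 2006: 58 days → £310,000 × 2.9% × 58/365 = £1,428.5479
Silverdale Borough, February 28 – December 31, 2006: 307 days → £310,000 × 2.75% × 307/365 = £7,170.3425
Total = £8,598.8904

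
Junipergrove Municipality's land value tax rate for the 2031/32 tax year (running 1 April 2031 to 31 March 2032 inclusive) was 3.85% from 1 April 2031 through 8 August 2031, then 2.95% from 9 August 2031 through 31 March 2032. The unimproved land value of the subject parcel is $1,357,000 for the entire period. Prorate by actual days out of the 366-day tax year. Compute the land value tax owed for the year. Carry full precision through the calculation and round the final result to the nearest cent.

1 April – 8 August 2031: 130 days at 3.85% → $1,357,000 × 3.85% × 130/366 = $18,556.7896
9 August 2031 – 31 March 2032: 236 days at 2.95% → $1,357,000 × 2.95% × 236/366 = $25,812.6612
Total = $44,369.4508

$44,369.45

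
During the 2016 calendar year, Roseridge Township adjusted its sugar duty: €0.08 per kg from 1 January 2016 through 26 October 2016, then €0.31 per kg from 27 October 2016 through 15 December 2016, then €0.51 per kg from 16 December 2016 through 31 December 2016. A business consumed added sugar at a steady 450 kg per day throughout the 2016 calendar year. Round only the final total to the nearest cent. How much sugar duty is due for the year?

€21,447.00

1 January – 26 October 2016: 300 days × 450 kg/day = 135,000 kg at €0.08/kg → €10,800.00
27 October – 15 December 2016: 50 days × 450 kg/day = 22,500 kg at €0.31/kg → €6,975.00
16 December – 31 December 2016: 16 days × 450 kg/day = 7,200 kg at €0.51/kg → €3,672.00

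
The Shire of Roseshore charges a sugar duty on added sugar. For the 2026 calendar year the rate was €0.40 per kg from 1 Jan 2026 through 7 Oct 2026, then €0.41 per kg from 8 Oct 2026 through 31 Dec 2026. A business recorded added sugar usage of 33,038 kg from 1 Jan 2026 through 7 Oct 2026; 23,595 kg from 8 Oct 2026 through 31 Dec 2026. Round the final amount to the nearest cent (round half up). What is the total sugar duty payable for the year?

1 Jan – 7 Oct 2026: 33,038 kg at €0.40/kg → €13,215.20
8 Oct – 31 Dec 2026: 23,595 kg at €0.41/kg → €9,673.95

€22,889.15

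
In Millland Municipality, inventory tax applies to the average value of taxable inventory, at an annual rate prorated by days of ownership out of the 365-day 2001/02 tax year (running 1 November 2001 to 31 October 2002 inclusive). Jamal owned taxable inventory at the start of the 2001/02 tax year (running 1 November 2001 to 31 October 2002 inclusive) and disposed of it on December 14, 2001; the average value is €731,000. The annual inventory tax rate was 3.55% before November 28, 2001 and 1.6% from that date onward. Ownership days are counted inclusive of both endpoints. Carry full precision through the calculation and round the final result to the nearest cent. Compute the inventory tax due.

€2,464.37

November 1 – November 27, 2001: 27 days at 3.55% → €731,000 × 3.55% × 27/365 = €1,919.6260
November 28 – December 14, 2001: 17 days at 1.6% → €731,000 × 1.6% × 17/365 = €544.7452
Total = €2,464.3712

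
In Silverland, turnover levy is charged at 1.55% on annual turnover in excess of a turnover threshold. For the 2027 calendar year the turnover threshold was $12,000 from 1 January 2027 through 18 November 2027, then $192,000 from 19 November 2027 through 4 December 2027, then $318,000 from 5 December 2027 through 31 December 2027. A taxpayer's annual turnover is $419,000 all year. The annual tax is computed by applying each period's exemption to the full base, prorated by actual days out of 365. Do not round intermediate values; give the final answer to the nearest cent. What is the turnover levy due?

1 January – 18 November 2027: 322 days, exemption $12,000 → ($419,000 − $12,000) × 1.55% × 322/365 = $5,565.3068
19 November – 4 December 2027: 16 days, exemption $192,000 → ($419,000 − $192,000) × 1.55% × 16/365 = $154.2356
5 December – 31 December 2027: 27 days, exemption $318,000 → ($419,000 − $318,000) × 1.55% × 27/365 = $115.8041
Total = $5,835.3466

$5,835.35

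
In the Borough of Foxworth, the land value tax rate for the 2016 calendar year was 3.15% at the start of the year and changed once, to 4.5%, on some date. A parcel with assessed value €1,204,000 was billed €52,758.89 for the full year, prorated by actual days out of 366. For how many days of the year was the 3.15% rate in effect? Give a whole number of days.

Let d = days at the first rate; then 366 − d days at the second rate.
€1,204,000 × [3.15%·d + 4.5%·(366−d)] / 366 = €52,758.89
Solving gives d = 32, so the new rate took effect on 2 Feb 2016.

32 days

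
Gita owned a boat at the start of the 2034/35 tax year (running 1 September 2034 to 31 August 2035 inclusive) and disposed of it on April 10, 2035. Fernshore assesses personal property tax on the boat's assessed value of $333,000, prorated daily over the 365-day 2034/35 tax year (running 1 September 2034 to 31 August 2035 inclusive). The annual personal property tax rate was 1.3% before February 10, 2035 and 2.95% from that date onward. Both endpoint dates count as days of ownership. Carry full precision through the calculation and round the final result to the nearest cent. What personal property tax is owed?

September 1, 2034 – February 9, 2035: 162 days at 1.3% → $333,000 × 1.3% × 162/365 = $1,921.3644
February 10 – April 10, 2035: 60 days at 2.95% → $333,000 × 2.95% × 60/365 = $1,614.8219
Total = $3,536.1863

$3,536.19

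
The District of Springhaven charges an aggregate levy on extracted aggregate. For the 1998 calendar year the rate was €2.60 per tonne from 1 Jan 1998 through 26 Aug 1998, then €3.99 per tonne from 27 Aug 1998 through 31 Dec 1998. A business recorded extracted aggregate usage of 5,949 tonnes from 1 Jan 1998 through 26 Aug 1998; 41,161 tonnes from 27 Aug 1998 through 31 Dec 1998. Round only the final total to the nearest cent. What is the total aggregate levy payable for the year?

€179,699.79

1 Jan – 26 Aug 1998: 5,949 tonnes at €2.60/tonne → €15,467.40
27 Aug – 31 Dec 1998: 41,161 tonnes at €3.99/tonne → €164,232.39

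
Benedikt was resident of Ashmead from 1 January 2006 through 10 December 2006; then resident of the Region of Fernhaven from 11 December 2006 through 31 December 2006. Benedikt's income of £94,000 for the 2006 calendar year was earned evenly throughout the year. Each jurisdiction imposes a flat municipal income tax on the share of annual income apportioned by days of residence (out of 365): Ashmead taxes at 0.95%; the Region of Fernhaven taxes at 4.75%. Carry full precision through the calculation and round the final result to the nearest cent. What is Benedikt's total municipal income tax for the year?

£1,098.51

Ashmead, 1 January – 10 December 2006: 344 days → £94,000 × 0.95% × 344/365 = £841.6219
The Region of Fernhaven, 11 December – 31 December 2006: 21 days → £94,000 × 4.75% × 21/365 = £256.8904
Total = £1,098.5123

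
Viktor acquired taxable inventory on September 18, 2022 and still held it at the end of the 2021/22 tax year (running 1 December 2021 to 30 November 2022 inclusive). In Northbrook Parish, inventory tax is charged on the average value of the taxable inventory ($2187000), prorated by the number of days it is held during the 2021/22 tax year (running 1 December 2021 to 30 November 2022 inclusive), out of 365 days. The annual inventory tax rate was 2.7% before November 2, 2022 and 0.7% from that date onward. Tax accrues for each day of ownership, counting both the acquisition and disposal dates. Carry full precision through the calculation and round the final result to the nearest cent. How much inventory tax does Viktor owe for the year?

September 18 – November 1, 2022: 45 days at 2.7% → $2187000 × 2.7% × 45/365 = $7280.0137
November 2 – November 30, 2022: 29 days at 0.7% → $2187000 × 0.7% × 29/365 = $1216.3315
Total = $8496.3452

$8496.35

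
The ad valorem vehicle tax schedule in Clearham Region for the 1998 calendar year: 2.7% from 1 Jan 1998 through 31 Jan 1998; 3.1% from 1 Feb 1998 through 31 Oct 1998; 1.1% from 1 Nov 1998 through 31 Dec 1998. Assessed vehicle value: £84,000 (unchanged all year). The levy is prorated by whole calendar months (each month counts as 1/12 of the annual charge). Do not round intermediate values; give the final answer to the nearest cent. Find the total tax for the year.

1 Jan – 31 Jan 1998: 1 month at 2.7% → £84,000 × 2.7% × 1/12 = £189.0000
1 Feb – 31 Oct 1998: 9 months at 3.1% → £84,000 × 3.1% × 9/12 = £1,953.0000
1 Nov – 31 Dec 1998: 2 months at 1.1% → £84,000 × 1.1% × 2/12 = £154.0000
Total = £2,296.0000

£2,296.00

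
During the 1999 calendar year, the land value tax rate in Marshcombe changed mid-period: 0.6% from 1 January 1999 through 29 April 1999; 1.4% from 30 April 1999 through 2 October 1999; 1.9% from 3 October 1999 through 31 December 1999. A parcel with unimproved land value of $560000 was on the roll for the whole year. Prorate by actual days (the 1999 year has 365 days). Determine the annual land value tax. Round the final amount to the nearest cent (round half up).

$7069.81

1 January – 29 April 1999: 119 days at 0.6% → $560000 × 0.6% × 119/365 = $1095.4521
30 April – 2 October 1999: 156 days at 1.4% → $560000 × 1.4% × 156/365 = $3350.7945
3 October – 31 December 1999: 90 days at 1.9% → $560000 × 1.9% × 90/365 = $2623.5616
Total = $7069.8082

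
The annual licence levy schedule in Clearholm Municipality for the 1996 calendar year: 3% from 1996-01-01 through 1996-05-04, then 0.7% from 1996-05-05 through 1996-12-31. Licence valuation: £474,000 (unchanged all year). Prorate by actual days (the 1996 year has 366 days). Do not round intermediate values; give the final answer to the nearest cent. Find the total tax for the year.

1996-01-01 to 1996-05-04: 125 days at 3% → £474,000 × 3% × 125/366 = £4,856.5574
1996-05-05 to 1996-12-31: 241 days at 0.7% → £474,000 × 0.7% × 241/366 = £2,184.8033
Total = £7,041.3607

£7,041.36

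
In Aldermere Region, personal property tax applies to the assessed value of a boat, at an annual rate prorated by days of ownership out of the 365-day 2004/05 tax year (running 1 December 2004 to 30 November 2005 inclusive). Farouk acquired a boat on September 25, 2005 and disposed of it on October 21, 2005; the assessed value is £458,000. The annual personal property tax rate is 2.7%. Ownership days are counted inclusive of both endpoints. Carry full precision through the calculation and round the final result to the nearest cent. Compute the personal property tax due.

Days held (September 25 – October 21, 2005): 27 out of 365
Tax = £458,000 × 2.7% × 27/365 = £914.7452

£914.75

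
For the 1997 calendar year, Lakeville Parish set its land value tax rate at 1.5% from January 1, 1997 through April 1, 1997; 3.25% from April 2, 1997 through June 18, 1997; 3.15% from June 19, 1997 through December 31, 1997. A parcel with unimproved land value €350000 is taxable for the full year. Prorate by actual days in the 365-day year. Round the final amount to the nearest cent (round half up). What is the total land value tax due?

January 1 – April 1, 1997: 91 days at 1.5% → €350000 × 1.5% × 91/365 = €1308.9041
April 2 – June 18, 1997: 78 days at 3.25% → €350000 × 3.25% × 78/365 = €2430.8219
June 19 – December 31, 1997: 196 days at 3.15% → €350000 × 3.15% × 196/365 = €5920.2740
Total = €9660.0000

€9660.00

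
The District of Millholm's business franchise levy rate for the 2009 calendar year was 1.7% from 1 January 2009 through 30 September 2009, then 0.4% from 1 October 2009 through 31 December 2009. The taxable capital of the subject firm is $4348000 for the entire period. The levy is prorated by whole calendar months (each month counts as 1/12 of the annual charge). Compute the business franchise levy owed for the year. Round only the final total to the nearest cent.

1 January – 30 September 2009: 9 months at 1.7% → $4348000 × 1.7% × 9/12 = $55437.0000
1 October – 31 December 2009: 3 months at 0.4% → $4348000 × 0.4% × 3/12 = $4348.0000
Total = $59785.0000

$59785.00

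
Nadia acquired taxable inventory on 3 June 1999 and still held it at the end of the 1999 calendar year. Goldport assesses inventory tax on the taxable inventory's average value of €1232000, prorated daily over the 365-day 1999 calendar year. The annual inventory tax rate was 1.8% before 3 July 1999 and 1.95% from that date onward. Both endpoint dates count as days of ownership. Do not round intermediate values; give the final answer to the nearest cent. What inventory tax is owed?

€13801.78

3 June – 2 July 1999: 30 days at 1.8% → €1232000 × 1.8% × 30/365 = €1822.6849
3 July – 31 December 1999: 182 days at 1.95% → €1232000 × 1.95% × 182/365 = €11979.0904
Total = €13801.7753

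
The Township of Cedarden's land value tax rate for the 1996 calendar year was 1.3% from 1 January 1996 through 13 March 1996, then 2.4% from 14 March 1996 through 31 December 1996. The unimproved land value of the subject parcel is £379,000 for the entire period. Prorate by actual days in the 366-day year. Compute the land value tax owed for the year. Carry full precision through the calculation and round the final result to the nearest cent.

£8,264.48

1 January – 13 March 1996: 73 days at 1.3% → £379,000 × 1.3% × 73/366 = £982.7077
14 March – 31 December 1996: 293 days at 2.4% → £379,000 × 2.4% × 293/366 = £7,281.7705
Total = £8,264.4781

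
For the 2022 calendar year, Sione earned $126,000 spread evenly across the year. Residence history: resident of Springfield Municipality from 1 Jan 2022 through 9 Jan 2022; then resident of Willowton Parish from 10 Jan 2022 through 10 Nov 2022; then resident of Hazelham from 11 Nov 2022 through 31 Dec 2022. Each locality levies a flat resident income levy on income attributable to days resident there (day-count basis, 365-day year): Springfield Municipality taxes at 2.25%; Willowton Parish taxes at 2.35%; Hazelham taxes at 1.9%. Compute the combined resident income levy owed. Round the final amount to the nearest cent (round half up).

Springfield Municipality, 1 Jan – 9 Jan 2022: 9 days → $126,000 × 2.25% × 9/365 = $69.9041
Willowton Parish, 10 Jan – 10 Nov 2022: 305 days → $126,000 × 2.35% × 305/365 = $2,474.2603
Hazelham, 11 Nov – 31 Dec 2022: 51 days → $126,000 × 1.9% × 51/365 = $334.5041
Total = $2,878.6685

$2,878.67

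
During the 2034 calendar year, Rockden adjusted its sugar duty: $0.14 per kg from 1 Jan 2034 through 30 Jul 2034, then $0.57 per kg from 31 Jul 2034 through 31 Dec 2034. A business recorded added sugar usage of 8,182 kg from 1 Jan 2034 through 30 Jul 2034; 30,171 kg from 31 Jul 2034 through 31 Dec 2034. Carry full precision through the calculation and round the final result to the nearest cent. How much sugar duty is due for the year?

1 Jan – 30 Jul 2034: 8,182 kg at $0.14/kg → $1145.48
31 Jul – 31 Dec 2034: 30,171 kg at $0.57/kg → $17197.47

$18342.95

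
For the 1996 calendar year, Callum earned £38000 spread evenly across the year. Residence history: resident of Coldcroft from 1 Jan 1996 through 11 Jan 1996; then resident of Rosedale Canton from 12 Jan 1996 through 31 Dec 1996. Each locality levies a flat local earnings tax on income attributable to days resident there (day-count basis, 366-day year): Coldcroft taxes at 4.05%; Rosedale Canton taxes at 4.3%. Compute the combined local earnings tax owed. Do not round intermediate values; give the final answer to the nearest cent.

Coldcroft, 1 Jan – 11 Jan 1996: 11 days → £38000 × 4.05% × 11/366 = £46.2541
Rosedale Canton, 12 Jan – 31 Dec 1996: 355 days → £38000 × 4.3% × 355/366 = £1584.8907
Total = £1631.1448

£1631.14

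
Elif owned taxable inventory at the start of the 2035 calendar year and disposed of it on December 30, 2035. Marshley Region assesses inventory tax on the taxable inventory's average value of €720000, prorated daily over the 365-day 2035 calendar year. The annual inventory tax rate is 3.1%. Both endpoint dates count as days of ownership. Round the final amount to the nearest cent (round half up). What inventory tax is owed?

€22258.85

Days held (January 1 – December 30, 2035): 364 out of 365
Tax = €720000 × 3.1% × 364/365 = €22258.8493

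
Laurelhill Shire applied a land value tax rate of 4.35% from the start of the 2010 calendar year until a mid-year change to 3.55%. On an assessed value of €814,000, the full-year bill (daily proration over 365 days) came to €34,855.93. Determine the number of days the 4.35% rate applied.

Let d = days at the first rate; then 365 − d days at the second rate.
€814,000 × [4.35%·d + 3.55%·(365−d)] / 365 = €34,855.93
Solving gives d = 334, so the new rate took effect on 1 Dec 2010.

334 days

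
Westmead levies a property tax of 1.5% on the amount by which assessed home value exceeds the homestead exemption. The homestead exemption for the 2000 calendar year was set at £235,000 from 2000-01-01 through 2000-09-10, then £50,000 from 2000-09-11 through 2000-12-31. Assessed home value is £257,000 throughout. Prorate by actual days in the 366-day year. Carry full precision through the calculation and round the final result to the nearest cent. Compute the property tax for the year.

£1,179.18

2000-01-01 to 2000-09-10: 254 days, exemption £235,000 → (£257,000 − £235,000) × 1.5% × 254/366 = £229.0164
2000-09-11 to 2000-12-31: 112 days, exemption £50,000 → (£257,000 − £50,000) × 1.5% × 112/366 = £950.1639
Total = £1,179.1803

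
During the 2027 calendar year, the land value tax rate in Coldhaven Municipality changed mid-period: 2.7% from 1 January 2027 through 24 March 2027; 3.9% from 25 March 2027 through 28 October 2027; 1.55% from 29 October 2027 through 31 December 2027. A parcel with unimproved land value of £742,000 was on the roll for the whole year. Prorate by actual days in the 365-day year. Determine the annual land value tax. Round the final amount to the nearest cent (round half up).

1 January – 24 March 2027: 83 days at 2.7% → £742,000 × 2.7% × 83/365 = £4,555.6767
25 March – 28 October 2027: 218 days at 3.9% → £742,000 × 3.9% × 218/365 = £17,283.5178
29 October – 31 December 2027: 64 days at 1.55% → £742,000 × 1.55% × 64/365 = £2,016.6137
Total = £23,855.8082

£23,855.81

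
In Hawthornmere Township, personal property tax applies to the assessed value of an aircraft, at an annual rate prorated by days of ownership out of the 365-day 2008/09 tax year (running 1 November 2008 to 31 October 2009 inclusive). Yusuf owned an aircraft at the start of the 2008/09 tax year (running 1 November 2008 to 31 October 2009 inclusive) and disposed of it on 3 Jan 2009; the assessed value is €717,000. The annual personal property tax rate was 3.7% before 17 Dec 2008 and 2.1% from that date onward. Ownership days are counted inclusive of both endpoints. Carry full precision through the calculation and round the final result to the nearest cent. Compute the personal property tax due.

€4,085.92

1 Nov – 16 Dec 2008: 46 days at 3.7% → €717,000 × 3.7% × 46/365 = €3,343.3808
17 Dec 2008 – 3 Jan 2009: 18 days at 2.1% → €717,000 × 2.1% × 18/365 = €742.5370
Total = €4,085.9178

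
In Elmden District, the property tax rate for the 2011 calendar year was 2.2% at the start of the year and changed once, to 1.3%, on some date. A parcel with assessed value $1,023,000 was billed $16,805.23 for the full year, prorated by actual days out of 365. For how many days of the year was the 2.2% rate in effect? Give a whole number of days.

Let d = days at the first rate; then 365 − d days at the second rate.
$1,023,000 × [2.2%·d + 1.3%·(365−d)] / 365 = $16,805.23
Solving gives d = 139, so the new rate took effect on May 20, 2011.

139 days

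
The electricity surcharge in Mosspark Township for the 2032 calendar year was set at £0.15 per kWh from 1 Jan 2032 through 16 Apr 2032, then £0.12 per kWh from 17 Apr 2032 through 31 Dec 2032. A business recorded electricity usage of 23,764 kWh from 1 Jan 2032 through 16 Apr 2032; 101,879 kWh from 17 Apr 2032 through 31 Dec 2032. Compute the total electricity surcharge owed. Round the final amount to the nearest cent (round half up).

1 Jan – 16 Apr 2032: 23,764 kWh at £0.15/kWh → £3,564.60
17 Apr – 31 Dec 2032: 101,879 kWh at £0.12/kWh → £12,225.48

£15,790.08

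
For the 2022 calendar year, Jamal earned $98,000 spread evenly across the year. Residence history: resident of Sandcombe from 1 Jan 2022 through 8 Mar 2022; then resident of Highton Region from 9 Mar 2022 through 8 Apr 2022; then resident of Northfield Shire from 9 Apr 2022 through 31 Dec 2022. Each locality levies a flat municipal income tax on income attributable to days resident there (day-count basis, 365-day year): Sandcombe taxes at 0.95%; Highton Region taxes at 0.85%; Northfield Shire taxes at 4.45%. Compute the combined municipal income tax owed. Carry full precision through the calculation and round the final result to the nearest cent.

$3,431.75

Sandcombe, 1 Jan – 8 Mar 2022: 67 days → $98,000 × 0.95% × 67/365 = $170.8959
Highton Region, 9 Mar – 8 Apr 2022: 31 days → $98,000 × 0.85% × 31/365 = $70.7479
Northfield Shire, 9 Apr – 31 Dec 2022: 267 days → $98,000 × 4.45% × 267/365 = $3,190.1014
Total = $3,431.7452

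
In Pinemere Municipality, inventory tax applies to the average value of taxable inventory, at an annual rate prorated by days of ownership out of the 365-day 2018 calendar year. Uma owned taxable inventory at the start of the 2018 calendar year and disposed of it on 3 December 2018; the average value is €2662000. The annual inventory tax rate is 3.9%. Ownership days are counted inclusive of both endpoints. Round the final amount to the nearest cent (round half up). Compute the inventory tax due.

€95853.88

Days held (1 January – 3 December 2018): 337 out of 365
Tax = €2662000 × 3.9% × 337/365 = €95853.8795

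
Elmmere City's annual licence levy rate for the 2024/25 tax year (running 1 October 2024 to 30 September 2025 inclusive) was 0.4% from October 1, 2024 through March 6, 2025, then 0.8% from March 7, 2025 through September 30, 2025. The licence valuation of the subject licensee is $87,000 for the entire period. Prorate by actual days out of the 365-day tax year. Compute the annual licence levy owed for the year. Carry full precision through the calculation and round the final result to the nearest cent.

$546.31

October 1, 2024 – March 6, 2025: 157 days at 0.4% → $87,000 × 0.4% × 157/365 = $149.6877
March 7 – September 30, 2025: 208 days at 0.8% → $87,000 × 0.8% × 208/365 = $396.6247
Total = $546.3123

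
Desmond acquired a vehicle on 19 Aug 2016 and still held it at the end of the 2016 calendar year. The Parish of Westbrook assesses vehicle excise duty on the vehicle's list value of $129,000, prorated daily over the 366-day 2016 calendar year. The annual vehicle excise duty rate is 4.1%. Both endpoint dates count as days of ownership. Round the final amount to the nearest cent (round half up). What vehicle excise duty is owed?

$1,950.86

Days held (19 Aug – 31 Dec 2016): 135 out of 366
Tax = $129,000 × 4.1% × 135/366 = $1,950.8607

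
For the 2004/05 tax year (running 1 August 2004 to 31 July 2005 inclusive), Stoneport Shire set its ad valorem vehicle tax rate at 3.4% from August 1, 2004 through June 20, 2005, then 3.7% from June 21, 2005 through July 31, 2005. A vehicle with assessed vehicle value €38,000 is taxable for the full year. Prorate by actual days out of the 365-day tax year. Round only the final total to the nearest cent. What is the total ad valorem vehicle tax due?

€1,304.81

August 1, 2004 – June 20, 2005: 324 days at 3.4% → €38,000 × 3.4% × 324/365 = €1,146.8712
June 21 – July 31, 2005: 41 days at 3.7% → €38,000 × 3.7% × 41/365 = €157.9342
Total = €1,304.8055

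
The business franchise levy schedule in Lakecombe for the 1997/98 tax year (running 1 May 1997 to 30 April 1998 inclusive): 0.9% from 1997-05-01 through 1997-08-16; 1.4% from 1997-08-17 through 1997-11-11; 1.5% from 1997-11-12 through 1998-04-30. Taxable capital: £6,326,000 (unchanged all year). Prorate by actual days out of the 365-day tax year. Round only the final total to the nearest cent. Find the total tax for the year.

1997-05-01 to 1997-08-16: 108 days at 0.9% → £6,326,000 × 0.9% × 108/365 = £16,846.2247
1997-08-17 to 1997-11-11: 87 days at 1.4% → £6,326,000 × 1.4% × 87/365 = £21,109.7753
1997-11-12 to 1998-04-30: 170 days at 1.5% → £6,326,000 × 1.5% × 170/365 = £44,195.3425
Total = £82,151.3425

£82,151.34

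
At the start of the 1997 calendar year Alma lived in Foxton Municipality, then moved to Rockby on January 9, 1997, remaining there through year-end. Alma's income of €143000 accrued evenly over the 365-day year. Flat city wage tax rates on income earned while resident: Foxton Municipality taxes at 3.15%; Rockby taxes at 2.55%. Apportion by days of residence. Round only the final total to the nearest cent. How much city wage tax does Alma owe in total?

€3665.31

Foxton Municipality, January 1 – January 8, 1997: 8 days → €143000 × 3.15% × 8/365 = €98.7288
Rockby, January 9 – December 31, 1997: 357 days → €143000 × 2.55% × 357/365 = €3566.5767
Total = €3665.3055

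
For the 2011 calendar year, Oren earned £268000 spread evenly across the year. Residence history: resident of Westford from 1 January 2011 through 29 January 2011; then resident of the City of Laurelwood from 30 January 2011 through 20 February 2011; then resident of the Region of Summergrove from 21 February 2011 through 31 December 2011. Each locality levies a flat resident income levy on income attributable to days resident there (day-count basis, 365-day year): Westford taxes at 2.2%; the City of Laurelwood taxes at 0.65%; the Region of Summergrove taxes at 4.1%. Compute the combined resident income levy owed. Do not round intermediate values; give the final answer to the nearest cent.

£10026.14

Westford, 1 January – 29 January 2011: 29 days → £268000 × 2.2% × 29/365 = £468.4493
The City of Laurelwood, 30 January – 20 February 2011: 22 days → £268000 × 0.65% × 22/365 = £104.9973
The Region of Summergrove, 21 February – 31 December 2011: 314 days → £268000 × 4.1% × 314/365 = £9452.6904
Total = £10026.1370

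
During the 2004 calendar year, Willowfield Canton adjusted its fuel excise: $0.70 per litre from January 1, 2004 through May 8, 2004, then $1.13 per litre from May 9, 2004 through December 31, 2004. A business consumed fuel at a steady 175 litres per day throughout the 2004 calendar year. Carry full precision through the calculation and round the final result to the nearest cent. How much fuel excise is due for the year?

January 1 – May 8, 2004: 129 days × 175 litres/day = 22,575 litres at $0.70/litre → $15,802.50
May 9 – December 31, 2004: 237 days × 175 litres/day = 41,475 litres at $1.13/litre → $46,866.75

$62,669.25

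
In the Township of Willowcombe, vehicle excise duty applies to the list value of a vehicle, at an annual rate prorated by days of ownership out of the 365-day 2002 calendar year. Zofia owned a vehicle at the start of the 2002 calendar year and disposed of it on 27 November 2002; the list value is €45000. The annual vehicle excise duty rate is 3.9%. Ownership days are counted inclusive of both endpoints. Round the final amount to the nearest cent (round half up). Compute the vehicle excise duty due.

Days held (1 January – 27 November 2002): 331 out of 365
Tax = €45000 × 3.9% × 331/365 = €1591.5205

€1591.52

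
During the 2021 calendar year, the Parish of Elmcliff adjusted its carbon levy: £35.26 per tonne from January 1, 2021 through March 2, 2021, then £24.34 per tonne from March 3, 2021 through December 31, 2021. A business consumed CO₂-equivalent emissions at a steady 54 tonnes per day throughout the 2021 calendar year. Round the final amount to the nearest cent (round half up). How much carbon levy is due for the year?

£515,711.88

January 1 – March 2, 2021: 61 days × 54 tonnes/day = 3,294 tonnes at £35.26/tonne → £116,146.44
March 3 – December 31, 2021: 304 days × 54 tonnes/day = 16,416 tonnes at £24.34/tonne → £399,565.44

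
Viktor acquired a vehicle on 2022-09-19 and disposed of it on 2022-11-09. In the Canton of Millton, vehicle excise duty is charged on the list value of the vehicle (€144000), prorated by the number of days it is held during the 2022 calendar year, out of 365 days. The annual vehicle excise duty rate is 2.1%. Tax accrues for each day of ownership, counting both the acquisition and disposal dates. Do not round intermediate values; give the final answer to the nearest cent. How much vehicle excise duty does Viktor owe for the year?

€430.82

Days held (2022-09-19 to 2022-11-09): 52 out of 365
Tax = €144000 × 2.1% × 52/365 = €430.8164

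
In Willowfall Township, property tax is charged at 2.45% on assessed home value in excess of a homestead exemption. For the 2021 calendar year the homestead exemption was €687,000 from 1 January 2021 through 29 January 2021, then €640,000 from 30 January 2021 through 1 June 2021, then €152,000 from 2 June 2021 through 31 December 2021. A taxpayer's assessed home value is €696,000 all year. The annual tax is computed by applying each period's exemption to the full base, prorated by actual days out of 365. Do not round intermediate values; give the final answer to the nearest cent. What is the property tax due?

1 January – 29 January 2021: 29 days, exemption €687,000 → (€696,000 − €687,000) × 2.45% × 29/365 = €17.5192
30 January – 1 June 2021: 123 days, exemption €640,000 → (€696,000 − €640,000) × 2.45% × 123/365 = €462.3452
2 June – 31 December 2021: 213 days, exemption €152,000 → (€696,000 − €152,000) × 2.45% × 213/365 = €7,777.7096
Total = €8,257.5740

€8,257.57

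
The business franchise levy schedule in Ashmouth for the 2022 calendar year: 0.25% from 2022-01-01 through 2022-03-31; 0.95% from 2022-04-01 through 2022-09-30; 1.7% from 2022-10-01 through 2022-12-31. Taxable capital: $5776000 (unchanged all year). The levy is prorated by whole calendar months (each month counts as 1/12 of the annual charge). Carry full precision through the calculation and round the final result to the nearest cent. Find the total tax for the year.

2022-01-01 to 2022-03-31: 3 months at 0.25% → $5776000 × 0.25% × 3/12 = $3610.0000
2022-04-01 to 2022-09-30: 6 months at 0.95% → $5776000 × 0.95% × 6/12 = $27436.0000
2022-10-01 to 2022-12-31: 3 months at 1.7% → $5776000 × 1.7% × 3/12 = $24548.0000
Total = $55594.0000

$55594.00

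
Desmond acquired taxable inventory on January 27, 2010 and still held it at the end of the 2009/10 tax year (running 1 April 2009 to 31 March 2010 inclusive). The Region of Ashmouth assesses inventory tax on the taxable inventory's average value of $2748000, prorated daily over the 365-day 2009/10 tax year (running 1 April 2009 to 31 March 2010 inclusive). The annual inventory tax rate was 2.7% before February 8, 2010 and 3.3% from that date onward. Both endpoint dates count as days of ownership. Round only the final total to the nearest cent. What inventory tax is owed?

January 27 – February 7, 2010: 12 days at 2.7% → $2748000 × 2.7% × 12/365 = $2439.3205
February 8 – March 31, 2010: 52 days at 3.3% → $2748000 × 3.3% × 52/365 = $12919.3644
Total = $15358.6849

$15358.68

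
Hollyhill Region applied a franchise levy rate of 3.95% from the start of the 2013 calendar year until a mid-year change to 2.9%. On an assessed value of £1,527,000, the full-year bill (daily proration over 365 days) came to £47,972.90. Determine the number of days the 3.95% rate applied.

84 days

Let d = days at the first rate; then 365 − d days at the second rate.
£1,527,000 × [3.95%·d + 2.9%·(365−d)] / 365 = £47,972.90
Solving gives d = 84, so the new rate took effect on 26 March 2013.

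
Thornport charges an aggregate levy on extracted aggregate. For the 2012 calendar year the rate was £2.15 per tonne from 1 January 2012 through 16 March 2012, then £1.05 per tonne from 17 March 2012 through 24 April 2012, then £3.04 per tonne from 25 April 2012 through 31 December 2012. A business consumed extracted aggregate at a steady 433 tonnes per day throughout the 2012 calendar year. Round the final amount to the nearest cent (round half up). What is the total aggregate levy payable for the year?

1 January – 16 March 2012: 76 days × 433 tonnes/day = 32,908 tonnes at £2.15/tonne → £70,752.20
17 March – 24 April 2012: 39 days × 433 tonnes/day = 16,887 tonnes at £1.05/tonne → £17,731.35
25 April – 31 December 2012: 251 days × 433 tonnes/day = 108,683 tonnes at £3.04/tonne → £330,396.32

£418,879.87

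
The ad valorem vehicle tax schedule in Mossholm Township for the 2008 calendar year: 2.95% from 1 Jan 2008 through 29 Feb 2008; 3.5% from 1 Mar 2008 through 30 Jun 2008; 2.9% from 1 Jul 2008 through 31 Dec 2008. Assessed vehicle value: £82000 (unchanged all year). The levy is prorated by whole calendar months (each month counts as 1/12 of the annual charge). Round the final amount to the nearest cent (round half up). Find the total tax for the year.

1 Jan – 29 Feb 2008: 2 months at 2.95% → £82000 × 2.95% × 2/12 = £403.1667
1 Mar – 30 Jun 2008: 4 months at 3.5% → £82000 × 3.5% × 4/12 = £956.6667
1 Jul – 31 Dec 2008: 6 months at 2.9% → £82000 × 2.9% × 6/12 = £1189.0000
Total = £2548.8333

£2548.83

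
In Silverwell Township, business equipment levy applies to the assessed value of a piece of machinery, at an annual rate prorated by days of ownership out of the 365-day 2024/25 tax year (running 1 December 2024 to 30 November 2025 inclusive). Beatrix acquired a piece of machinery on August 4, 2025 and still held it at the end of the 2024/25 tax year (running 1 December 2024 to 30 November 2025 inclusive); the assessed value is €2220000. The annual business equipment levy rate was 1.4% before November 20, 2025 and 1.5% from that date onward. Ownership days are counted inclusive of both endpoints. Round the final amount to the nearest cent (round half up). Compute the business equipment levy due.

€10199.84

August 4 – November 19, 2025: 108 days at 1.4% → €2220000 × 1.4% × 108/365 = €9196.2740
November 20 – November 30, 2025: 11 days at 1.5% → €2220000 × 1.5% × 11/365 = €1003.5616
Total = €10199.8356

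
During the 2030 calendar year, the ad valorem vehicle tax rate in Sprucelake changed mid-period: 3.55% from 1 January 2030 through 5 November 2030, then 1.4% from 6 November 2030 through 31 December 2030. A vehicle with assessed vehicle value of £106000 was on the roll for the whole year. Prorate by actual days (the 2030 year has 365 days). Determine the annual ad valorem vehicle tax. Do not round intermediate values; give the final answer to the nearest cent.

1 January – 5 November 2030: 309 days at 3.55% → £106000 × 3.55% × 309/365 = £3185.6630
6 November – 31 December 2030: 56 days at 1.4% → £106000 × 1.4% × 56/365 = £227.6822
Total = £3413.3452

£3413.35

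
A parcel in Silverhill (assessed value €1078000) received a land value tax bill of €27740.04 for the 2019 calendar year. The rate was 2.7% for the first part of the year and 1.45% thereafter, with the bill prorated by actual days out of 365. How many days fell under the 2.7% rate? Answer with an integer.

Let d = days at the first rate; then 365 − d days at the second rate.
€1078000 × [2.7%·d + 1.45%·(365−d)] / 365 = €27740.04
Solving gives d = 328, so the new rate took effect on 25 Nov 2019.

328 days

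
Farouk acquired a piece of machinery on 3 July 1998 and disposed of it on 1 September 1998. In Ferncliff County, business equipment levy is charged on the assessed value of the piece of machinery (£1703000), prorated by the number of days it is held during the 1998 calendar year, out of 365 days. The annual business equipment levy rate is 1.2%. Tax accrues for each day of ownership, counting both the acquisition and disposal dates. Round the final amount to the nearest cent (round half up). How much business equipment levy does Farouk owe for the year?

£3415.33

Days held (3 July – 1 September 1998): 61 out of 365
Tax = £1703000 × 1.2% × 61/365 = £3415.3315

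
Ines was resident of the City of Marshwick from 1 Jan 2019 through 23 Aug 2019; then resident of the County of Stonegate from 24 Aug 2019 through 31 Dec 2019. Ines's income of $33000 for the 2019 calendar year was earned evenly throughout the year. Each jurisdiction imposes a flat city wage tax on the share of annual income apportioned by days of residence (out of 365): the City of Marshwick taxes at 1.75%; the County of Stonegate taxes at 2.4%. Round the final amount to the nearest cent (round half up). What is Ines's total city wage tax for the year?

The City of Marshwick, 1 Jan – 23 Aug 2019: 235 days → $33000 × 1.75% × 235/365 = $371.8151
The County of Stonegate, 24 Aug – 31 Dec 2019: 130 days → $33000 × 2.4% × 130/365 = $282.0822
Total = $653.8973

$653.90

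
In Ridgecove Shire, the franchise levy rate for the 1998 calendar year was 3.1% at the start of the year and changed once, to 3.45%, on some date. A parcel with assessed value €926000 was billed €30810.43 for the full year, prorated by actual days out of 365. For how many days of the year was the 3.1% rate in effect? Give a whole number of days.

128 days

Let d = days at the first rate; then 365 − d days at the second rate.
€926000 × [3.1%·d + 3.45%·(365−d)] / 365 = €30810.43
Solving gives d = 128, so the new rate took effect on May 9, 1998.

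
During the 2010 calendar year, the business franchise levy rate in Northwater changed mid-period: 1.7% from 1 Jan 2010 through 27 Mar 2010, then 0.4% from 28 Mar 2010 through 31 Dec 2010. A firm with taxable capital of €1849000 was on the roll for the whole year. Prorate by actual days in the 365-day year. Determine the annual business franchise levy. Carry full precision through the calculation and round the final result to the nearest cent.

1 Jan – 27 Mar 2010: 86 days at 1.7% → €1849000 × 1.7% × 86/365 = €7406.1315
28 Mar – 31 Dec 2010: 279 days at 0.4% → €1849000 × 0.4% × 279/365 = €5653.3808
Total = €13059.5123

€13059.51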